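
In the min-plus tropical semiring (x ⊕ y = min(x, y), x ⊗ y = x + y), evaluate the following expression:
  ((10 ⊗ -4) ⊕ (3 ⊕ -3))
((10 ⊗ -4) ⊕ (3 ⊕ -3)) = -3

Expand innermost to outermost. Recall ⊕ takes the minimum of its arguments and ⊗ takes their sum. Working out the expression ((10 ⊗ -4) ⊕ (3 ⊕ -3)) gives -3.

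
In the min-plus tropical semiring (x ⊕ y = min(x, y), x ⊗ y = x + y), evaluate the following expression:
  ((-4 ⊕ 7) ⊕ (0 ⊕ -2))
((-4 ⊕ 7) ⊕ (0 ⊕ -2)) = -4

Expand innermost to outermost. Recall ⊕ takes the minimum of its arguments and ⊗ takes their sum. Working out the expression ((-4 ⊕ 7) ⊕ (0 ⊕ -2)) gives -4.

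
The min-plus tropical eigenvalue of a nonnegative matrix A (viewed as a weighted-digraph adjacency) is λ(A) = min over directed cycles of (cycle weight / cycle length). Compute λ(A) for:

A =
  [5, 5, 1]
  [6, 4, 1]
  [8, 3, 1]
λ(A) = 1

Enumerate directed cycles and compute their means (weight / length). Sample:
  cycle 0 → 0: weight = 5, length = 1, mean = 5/1 ≈ 5.000
  cycle 1 → 1: weight = 4, length = 1, mean = 4/1 ≈ 4.000
  cycle 2 → 2: weight = 1, length = 1, mean = 1/1 ≈ 1.000
  cycle 0 → 1 → 0: weight = 11, length = 2, mean = 11/2 ≈ 5.500
  cycle 0 → 2 → 0: weight = 9, length = 2, mean = 9/2 ≈ 4.500
  cycle 1 → 0 → 1: weight = 11, length = 2, mean = 11/2 ≈ 5.500
Minimum mean = 1.000, attained e.g. along the cycle 2 → 2 with weight 1 and length 1. So λ(A) = 1/1 = 1.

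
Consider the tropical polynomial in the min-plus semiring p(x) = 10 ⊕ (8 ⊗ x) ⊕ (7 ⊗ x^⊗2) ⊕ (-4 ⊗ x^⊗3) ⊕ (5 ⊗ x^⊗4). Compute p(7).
p(7) = 10

A tropical monomial a ⊗ x^⊗i evaluates to a + i · x. Evaluating each term at x = 7:
  Term 0 contributes 10 + 0 · 7 = 10
  Term 1 contributes 8 + 1 · 7 = 15
  Term 2 contributes 7 + 2 · 7 = 21
  Term 3 contributes -4 + 3 · 7 = 17
  Term 4 contributes 5 + 4 · 7 = 33
p(7) = ⊕ of these = min[10, 15, 21, 17, 33] = 10.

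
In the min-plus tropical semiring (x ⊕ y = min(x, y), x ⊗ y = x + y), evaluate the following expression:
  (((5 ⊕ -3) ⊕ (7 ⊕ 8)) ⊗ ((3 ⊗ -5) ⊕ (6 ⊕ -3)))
(((5 ⊕ -3) ⊕ (7 ⊕ 8)) ⊗ ((3 ⊗ -5) ⊕ (6 ⊕ -3))) = -6

Expand innermost to outermost. Recall ⊕ takes the minimum of its arguments and ⊗ takes their sum. Working out the expression (((5 ⊕ -3) ⊕ (7 ⊕ 8)) ⊗ ((3 ⊗ -5) ⊕ (6 ⊕ -3))) gives -6.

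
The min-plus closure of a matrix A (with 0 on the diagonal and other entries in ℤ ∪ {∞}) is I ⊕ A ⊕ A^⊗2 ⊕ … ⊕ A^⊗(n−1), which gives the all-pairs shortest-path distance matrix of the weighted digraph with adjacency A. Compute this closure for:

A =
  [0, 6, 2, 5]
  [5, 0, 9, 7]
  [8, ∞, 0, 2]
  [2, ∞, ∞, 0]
Closure =
  [0, 6, 2, 4]
  [5, 0, 7, 7]
  [4, 10, 0, 2]
  [2, 8, 4, 0]

This is the Floyd-Warshall all-pairs shortest-path computation. For each intermediate vertex k = 0, 1, …, 3, update dist[i][j] ← min(dist[i][j], dist[i][k] + dist[k][j]). The final matrix gives, for each (i, j), the minimum total weight of any directed path from i to j (possibly empty when i = j).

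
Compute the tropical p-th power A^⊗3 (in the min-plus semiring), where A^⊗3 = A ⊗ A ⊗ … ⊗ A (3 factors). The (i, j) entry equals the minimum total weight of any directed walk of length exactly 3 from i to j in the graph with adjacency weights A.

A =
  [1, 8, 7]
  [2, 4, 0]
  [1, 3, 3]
A^⊗3 =
  [3, 10, 9]
  [2, 6, 3]
  [3, 6, 6]

Each entry (A^⊗3)_ij equals the minimum over all length-3 walks i = v_0 → v_1 → … → v_3 = j of Σ_t A[v_t][v_{t+1}]. For example, for (i, j) = (0, 2) we minimise over 9 possible intermediate vertex sequences; the minimum is 9, attained along the walk 0 → 0 → 0 → 2.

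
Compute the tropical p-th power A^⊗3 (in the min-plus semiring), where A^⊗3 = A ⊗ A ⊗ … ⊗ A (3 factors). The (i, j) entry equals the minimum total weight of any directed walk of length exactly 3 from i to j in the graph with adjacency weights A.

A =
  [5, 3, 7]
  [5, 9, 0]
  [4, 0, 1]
A^⊗3 =
  [7, 3, 4]
  [5, 1, 0]
  [4, 0, 1]

Each entry (A^⊗3)_ij equals the minimum over all length-3 walks i = v_0 → v_1 → … → v_3 = j of Σ_t A[v_t][v_{t+1}]. For example, for (i, j) = (0, 2) we minimise over 9 possible intermediate vertex sequences; the minimum is 4, attained along the walk 0 → 1 → 2 → 2.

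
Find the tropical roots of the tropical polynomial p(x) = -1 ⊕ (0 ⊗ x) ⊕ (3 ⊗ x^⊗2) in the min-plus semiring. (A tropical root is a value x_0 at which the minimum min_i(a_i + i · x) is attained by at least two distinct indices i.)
Roots: {-3, -1}

Each tropical root is a break point of the lower envelope of the lines y = a_i + i · x (there are 3 lines, with slopes 0, 1, ..., 2). Only the lines that attain the minimum somewhere contribute to roots; other lines are dominated. Here the surviving (envelope) indices are i = 2, i = 1, i = 0.
Intersections between consecutive envelope lines give the roots: for adjacent envelope indices i < j the intersection is x = (a_i − a_j) / (j − i). Reading off the sorted break points: {-3, -1}.
Verification: at each break x_0, at least two indices attain the minimum of min_i(a_i + i · x_0).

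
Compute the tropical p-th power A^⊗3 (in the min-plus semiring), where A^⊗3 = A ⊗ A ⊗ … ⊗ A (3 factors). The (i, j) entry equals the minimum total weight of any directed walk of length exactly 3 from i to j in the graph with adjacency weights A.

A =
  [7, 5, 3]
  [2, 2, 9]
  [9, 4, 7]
A^⊗3 =
  [9, 9, 10]
  [6, 6, 7]
  [8, 8, 9]

Each entry (A^⊗3)_ij equals the minimum over all length-3 walks i = v_0 → v_1 → … → v_3 = j of Σ_t A[v_t][v_{t+1}]. For example, for (i, j) = (0, 2) we minimise over 9 possible intermediate vertex sequences; the minimum is 10, attained along the walk 0 → 1 → 0 → 2.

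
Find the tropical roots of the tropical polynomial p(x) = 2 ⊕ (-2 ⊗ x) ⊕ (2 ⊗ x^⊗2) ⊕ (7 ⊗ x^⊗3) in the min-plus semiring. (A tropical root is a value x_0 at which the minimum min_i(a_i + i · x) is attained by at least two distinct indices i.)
Roots: {-5, -4, 4}

Each tropical root is a break point of the lower envelope of the lines y = a_i + i · x (there are 4 lines, with slopes 0, 1, ..., 3). Only the lines that attain the minimum somewhere contribute to roots; other lines are dominated. Here the surviving (envelope) indices are i = 3, i = 2, i = 1, i = 0.
Intersections between consecutive envelope lines give the roots: for adjacent envelope indices i < j the intersection is x = (a_i − a_j) / (j − i). Reading off the sorted break points: {-5, -4, 4}.
Verification: at each break x_0, at least two indices attain the minimum of min_i(a_i + i · x_0).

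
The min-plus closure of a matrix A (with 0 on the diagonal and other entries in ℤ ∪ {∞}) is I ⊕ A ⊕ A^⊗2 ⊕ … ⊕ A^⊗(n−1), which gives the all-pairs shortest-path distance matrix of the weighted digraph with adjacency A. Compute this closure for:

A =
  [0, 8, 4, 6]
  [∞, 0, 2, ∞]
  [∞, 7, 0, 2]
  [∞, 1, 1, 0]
Closure =
  [0, 7, 4, 6]
  [∞, 0, 2, 4]
  [∞, 3, 0, 2]
  [∞, 1, 1, 0]

This is the Floyd-Warshall all-pairs shortest-path computation. For each intermediate vertex k = 0, 1, …, 3, update dist[i][j] ← min(dist[i][j], dist[i][k] + dist[k][j]). The final matrix gives, for each (i, j), the minimum total weight of any directed path from i to j (possibly empty when i = j).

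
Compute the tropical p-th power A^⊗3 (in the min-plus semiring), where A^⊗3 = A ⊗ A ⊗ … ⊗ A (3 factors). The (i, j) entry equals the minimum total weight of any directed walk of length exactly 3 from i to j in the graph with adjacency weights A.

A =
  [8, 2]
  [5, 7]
A^⊗3 =
  [14, 9]
  [12, 14]

Each entry (A^⊗3)_ij equals the minimum over all length-3 walks i = v_0 → v_1 → … → v_3 = j of Σ_t A[v_t][v_{t+1}]. For example, for (i, j) = (0, 1) we minimise over 4 possible intermediate vertex sequences; the minimum is 9, attained along the walk 0 → 1 → 0 → 1.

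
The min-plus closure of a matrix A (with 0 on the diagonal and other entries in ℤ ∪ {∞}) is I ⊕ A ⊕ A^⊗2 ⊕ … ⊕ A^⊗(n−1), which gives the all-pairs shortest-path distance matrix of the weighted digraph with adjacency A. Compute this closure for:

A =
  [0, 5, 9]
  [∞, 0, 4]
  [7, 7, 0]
Closure =
  [0, 5, 9]
  [11, 0, 4]
  [7, 7, 0]

This is the Floyd-Warshall all-pairs shortest-path computation. For each intermediate vertex k = 0, 1, …, 2, update dist[i][j] ← min(dist[i][j], dist[i][k] + dist[k][j]). The final matrix gives, for each (i, j), the minimum total weight of any directed path from i to j (possibly empty when i = j).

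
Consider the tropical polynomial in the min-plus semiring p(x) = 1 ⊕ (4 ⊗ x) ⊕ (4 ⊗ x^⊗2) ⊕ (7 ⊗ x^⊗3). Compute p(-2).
p(-2) = 0

A tropical monomial a ⊗ x^⊗i evaluates to a + i · x. Evaluating each term at x = -2:
  Term 0 contributes 1 + 0 · -2 = 1
  Term 1 contributes 4 + 1 · -2 = 2
  Term 2 contributes 4 + 2 · -2 = 0
  Term 3 contributes 7 + 3 · -2 = 1
p(-2) = ⊕ of these = min[1, 2, 0, 1] = 0.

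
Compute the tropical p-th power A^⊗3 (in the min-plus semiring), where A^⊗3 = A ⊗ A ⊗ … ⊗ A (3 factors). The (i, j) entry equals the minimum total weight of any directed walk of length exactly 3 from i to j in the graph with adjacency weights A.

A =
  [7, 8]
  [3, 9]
A^⊗3 =
  [18, 19]
  [14, 18]

Each entry (A^⊗3)_ij equals the minimum over all length-3 walks i = v_0 → v_1 → … → v_3 = j of Σ_t A[v_t][v_{t+1}]. For example, for (i, j) = (0, 1) we minimise over 4 possible intermediate vertex sequences; the minimum is 19, attained along the walk 0 → 1 → 0 → 1.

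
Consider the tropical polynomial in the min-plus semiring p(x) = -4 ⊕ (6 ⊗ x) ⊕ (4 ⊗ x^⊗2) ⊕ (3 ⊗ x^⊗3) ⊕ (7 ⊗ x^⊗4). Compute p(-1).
p(-1) = -4

A tropical monomial a ⊗ x^⊗i evaluates to a + i · x. Evaluating each term at x = -1:
  Term 0 contributes -4 + 0 · -1 = -4
  Term 1 contributes 6 + 1 · -1 = 5
  Term 2 contributes 4 + 2 · -1 = 2
  Term 3 contributes 3 + 3 · -1 = 0
  Term 4 contributes 7 + 4 · -1 = 3
p(-1) = ⊕ of these = min[-4, 5, 2, 0, 3] = -4.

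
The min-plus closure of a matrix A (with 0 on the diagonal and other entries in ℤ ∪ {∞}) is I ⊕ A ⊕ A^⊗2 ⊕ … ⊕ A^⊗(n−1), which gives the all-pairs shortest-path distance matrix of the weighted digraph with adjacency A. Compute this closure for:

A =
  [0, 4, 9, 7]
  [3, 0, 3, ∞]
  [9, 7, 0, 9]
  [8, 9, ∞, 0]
Closure =
  [0, 4, 7, 7]
  [3, 0, 3, 10]
  [9, 7, 0, 9]
  [8, 9, 12, 0]

This is the Floyd-Warshall all-pairs shortest-path computation. For each intermediate vertex k = 0, 1, …, 3, update dist[i][j] ← min(dist[i][j], dist[i][k] + dist[k][j]). The final matrix gives, for each (i, j), the minimum total weight of any directed path from i to j (possibly empty when i = j).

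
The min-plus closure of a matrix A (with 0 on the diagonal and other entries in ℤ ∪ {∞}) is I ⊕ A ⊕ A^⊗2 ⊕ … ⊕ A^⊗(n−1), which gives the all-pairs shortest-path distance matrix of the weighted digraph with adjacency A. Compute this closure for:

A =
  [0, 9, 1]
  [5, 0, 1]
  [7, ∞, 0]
Closure =
  [0, 9, 1]
  [5, 0, 1]
  [7, 16, 0]

This is the Floyd-Warshall all-pairs shortest-path computation. For each intermediate vertex k = 0, 1, …, 2, update dist[i][j] ← min(dist[i][j], dist[i][k] + dist[k][j]). The final matrix gives, for each (i, j), the minimum total weight of any directed path from i to j (possibly empty when i = j).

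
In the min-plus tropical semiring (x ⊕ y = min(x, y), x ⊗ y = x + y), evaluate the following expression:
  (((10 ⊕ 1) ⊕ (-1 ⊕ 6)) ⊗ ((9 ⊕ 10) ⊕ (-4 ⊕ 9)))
(((10 ⊕ 1) ⊕ (-1 ⊕ 6)) ⊗ ((9 ⊕ 10) ⊕ (-4 ⊕ 9))) = -5

Expand innermost to outermost. Recall ⊕ takes the minimum of its arguments and ⊗ takes their sum. Working out the expression (((10 ⊕ 1) ⊕ (-1 ⊕ 6)) ⊗ ((9 ⊕ 10) ⊕ (-4 ⊕ 9))) gives -5.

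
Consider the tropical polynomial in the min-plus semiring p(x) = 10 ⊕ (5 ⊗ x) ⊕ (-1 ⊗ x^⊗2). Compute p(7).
p(7) = 10

A tropical monomial a ⊗ x^⊗i evaluates to a + i · x. Evaluating each term at x = 7:
  Term 0 contributes 10 + 0 · 7 = 10
  Term 1 contributes 5 + 1 · 7 = 12
  Term 2 contributes -1 + 2 · 7 = 13
p(7) = ⊕ of these = min[10, 12, 13] = 10.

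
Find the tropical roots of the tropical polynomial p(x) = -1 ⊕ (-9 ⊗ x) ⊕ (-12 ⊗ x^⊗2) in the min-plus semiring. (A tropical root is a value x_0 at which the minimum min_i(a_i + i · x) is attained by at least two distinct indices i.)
Roots: {3, 8}

Each tropical root is a break point of the lower envelope of the lines y = a_i + i · x (there are 3 lines, with slopes 0, 1, ..., 2). Only the lines that attain the minimum somewhere contribute to roots; other lines are dominated. Here the surviving (envelope) indices are i = 2, i = 1, i = 0.
Intersections between consecutive envelope lines give the roots: for adjacent envelope indices i < j the intersection is x = (a_i − a_j) / (j − i). Reading off the sorted break points: {3, 8}.
Verification: at each break x_0, at least two indices attain the minimum of min_i(a_i + i · x_0).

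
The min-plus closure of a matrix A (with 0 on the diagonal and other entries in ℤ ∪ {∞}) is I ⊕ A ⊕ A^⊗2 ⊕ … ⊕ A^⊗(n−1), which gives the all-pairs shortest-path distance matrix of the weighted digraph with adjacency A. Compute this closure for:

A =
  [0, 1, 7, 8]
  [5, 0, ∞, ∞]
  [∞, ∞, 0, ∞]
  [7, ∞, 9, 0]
Closure =
  [0, 1, 7, 8]
  [5, 0, 12, 13]
  [∞, ∞, 0, ∞]
  [7, 8, 9, 0]

This is the Floyd-Warshall all-pairs shortest-path computation. For each intermediate vertex k = 0, 1, …, 3, update dist[i][j] ← min(dist[i][j], dist[i][k] + dist[k][j]). The final matrix gives, for each (i, j), the minimum total weight of any directed path from i to j (possibly empty when i = j).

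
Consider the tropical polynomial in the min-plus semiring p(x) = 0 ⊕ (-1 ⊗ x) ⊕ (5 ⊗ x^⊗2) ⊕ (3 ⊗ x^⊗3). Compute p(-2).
p(-2) = -3

A tropical monomial a ⊗ x^⊗i evaluates to a + i · x. Evaluating each term at x = -2:
  Term 0 contributes 0 + 0 · -2 = 0
  Term 1 contributes -1 + 1 · -2 = -3
  Term 2 contributes 5 + 2 · -2 = 1
  Term 3 contributes 3 + 3 · -2 = -3
p(-2) = ⊕ of these = min[0, -3, 1, -3] = -3.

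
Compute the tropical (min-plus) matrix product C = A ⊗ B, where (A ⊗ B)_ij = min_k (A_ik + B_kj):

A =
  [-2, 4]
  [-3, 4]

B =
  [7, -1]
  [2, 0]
A ⊗ B =
  [5, -3]
  [4, -4]

Apply the min-plus product entry-by-entry:
  C[0][0] = min over k of (A[0][0] + B[0][0] = -2 + 7 = 5, A[0][1] + B[1][0] = 4 + 2 = 6) = 5 (attained at k = 0)
  C[0][1] = min over k of (A[0][0] + B[0][1] = -2 + -1 = -3, A[0][1] + B[1][1] = 4 + 0 = 4) = -3 (attained at k = 0)
  C[1][0] = min over k of (A[1][0] + B[0][0] = -3 + 7 = 4, A[1][1] + B[1][0] = 4 + 2 = 6) = 4 (attained at k = 0)
  C[1][1] = min over k of (A[1][0] + B[0][1] = -3 + -1 = -4, A[1][1] + B[1][1] = 4 + 0 = 4) = -4 (attained at k = 0)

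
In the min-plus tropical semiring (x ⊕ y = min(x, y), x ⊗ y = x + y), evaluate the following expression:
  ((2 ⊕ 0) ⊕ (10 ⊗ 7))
((2 ⊕ 0) ⊕ (10 ⊗ 7)) = 0

Expand innermost to outermost. Recall ⊕ takes the minimum of its arguments and ⊗ takes their sum. Working out the expression ((2 ⊕ 0) ⊕ (10 ⊗ 7)) gives 0.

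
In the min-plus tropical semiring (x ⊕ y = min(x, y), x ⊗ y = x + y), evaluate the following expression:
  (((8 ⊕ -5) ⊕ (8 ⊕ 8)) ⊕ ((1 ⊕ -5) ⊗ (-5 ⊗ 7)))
(((8 ⊕ -5) ⊕ (8 ⊕ 8)) ⊕ ((1 ⊕ -5) ⊗ (-5 ⊗ 7))) = -5

Expand innermost to outermost. Recall ⊕ takes the minimum of its arguments and ⊗ takes their sum. Working out the expression (((8 ⊕ -5) ⊕ (8 ⊕ 8)) ⊕ ((1 ⊕ -5) ⊗ (-5 ⊗ 7))) gives -5.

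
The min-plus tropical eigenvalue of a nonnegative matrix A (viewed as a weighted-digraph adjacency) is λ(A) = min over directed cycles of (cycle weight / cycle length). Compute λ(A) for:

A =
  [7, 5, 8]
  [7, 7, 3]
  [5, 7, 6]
λ(A) = 13/3

Enumerate directed cycles and compute their means (weight / length). Sample:
  cycle 0 → 0: weight = 7, length = 1, mean = 7/1 ≈ 7.000
  cycle 1 → 1: weight = 7, length = 1, mean = 7/1 ≈ 7.000
  cycle 2 → 2: weight = 6, length = 1, mean = 6/1 ≈ 6.000
  cycle 0 → 1 → 0: weight = 12, length = 2, mean = 12/2 ≈ 6.000
  cycle 0 → 2 → 0: weight = 13, length = 2, mean = 13/2 ≈ 6.500
  cycle 1 → 0 → 1: weight = 12, length = 2, mean = 12/2 ≈ 6.000
Minimum mean = 4.333, attained e.g. along the cycle 0 → 1 → 2 → 0 with weight 13 and length 3. So λ(A) = 13/3 = 13/3.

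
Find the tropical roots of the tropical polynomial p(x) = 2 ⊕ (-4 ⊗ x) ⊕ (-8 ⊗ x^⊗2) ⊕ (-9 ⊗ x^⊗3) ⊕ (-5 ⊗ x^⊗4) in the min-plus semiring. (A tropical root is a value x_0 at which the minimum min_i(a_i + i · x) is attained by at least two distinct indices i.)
Roots: {-4, 1, 4, 6}

Each tropical root is a break point of the lower envelope of the lines y = a_i + i · x (there are 5 lines, with slopes 0, 1, ..., 4). Only the lines that attain the minimum somewhere contribute to roots; other lines are dominated. Here the surviving (envelope) indices are i = 4, i = 3, i = 2, i = 1, i = 0.
Intersections between consecutive envelope lines give the roots: for adjacent envelope indices i < j the intersection is x = (a_i − a_j) / (j − i). Reading off the sorted break points: {-4, 1, 4, 6}.
Verification: at each break x_0, at least two indices attain the minimum of min_i(a_i + i · x_0).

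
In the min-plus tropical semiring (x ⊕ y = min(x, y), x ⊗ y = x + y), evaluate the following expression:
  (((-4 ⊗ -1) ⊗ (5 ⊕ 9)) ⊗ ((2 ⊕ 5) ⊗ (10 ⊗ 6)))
(((-4 ⊗ -1) ⊗ (5 ⊕ 9)) ⊗ ((2 ⊕ 5) ⊗ (10 ⊗ 6))) = 18

Expand innermost to outermost. Recall ⊕ takes the minimum of its arguments and ⊗ takes their sum. Working out the expression (((-4 ⊗ -1) ⊗ (5 ⊕ 9)) ⊗ ((2 ⊕ 5) ⊗ (10 ⊗ 6))) gives 18.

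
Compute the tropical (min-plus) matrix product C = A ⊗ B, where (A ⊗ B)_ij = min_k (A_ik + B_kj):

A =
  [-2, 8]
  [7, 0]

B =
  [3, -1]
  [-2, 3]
A ⊗ B =
  [1, -3]
  [-2, 3]

Apply the min-plus product entry-by-entry:
  C[0][0] = min over k of (A[0][0] + B[0][0] = -2 + 3 = 1, A[0][1] + B[1][0] = 8 + -2 = 6) = 1 (attained at k = 0)
  C[0][1] = min over k of (A[0][0] + B[0][1] = -2 + -1 = -3, A[0][1] + B[1][1] = 8 + 3 = 11) = -3 (attained at k = 0)
  C[1][0] = min over k of (A[1][0] + B[0][0] = 7 + 3 = 10, A[1][1] + B[1][0] = 0 + -2 = -2) = -2 (attained at k = 1)
  C[1][1] = min over k of (A[1][0] + B[0][1] = 7 + -1 = 6, A[1][1] + B[1][1] = 0 + 3 = 3) = 3 (attained at k = 1)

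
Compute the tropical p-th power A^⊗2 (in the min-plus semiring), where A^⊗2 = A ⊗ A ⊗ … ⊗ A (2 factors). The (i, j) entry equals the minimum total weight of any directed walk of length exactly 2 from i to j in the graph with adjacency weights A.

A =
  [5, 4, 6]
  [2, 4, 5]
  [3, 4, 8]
A^⊗2 =
  [6, 8, 9]
  [6, 6, 8]
  [6, 7, 9]

Each entry (A^⊗2)_ij equals the minimum over all length-2 walks i = v_0 → v_1 → … → v_2 = j of Σ_t A[v_t][v_{t+1}]. For example, for (i, j) = (0, 2) we minimise over 3 possible intermediate vertex sequences; the minimum is 9, attained along the walk 0 → 1 → 2.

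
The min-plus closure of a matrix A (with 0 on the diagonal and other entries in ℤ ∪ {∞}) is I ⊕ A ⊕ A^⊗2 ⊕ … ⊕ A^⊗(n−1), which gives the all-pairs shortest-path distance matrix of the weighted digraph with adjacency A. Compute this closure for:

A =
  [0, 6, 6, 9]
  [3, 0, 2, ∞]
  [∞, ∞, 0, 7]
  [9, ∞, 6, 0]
Closure =
  [0, 6, 6, 9]
  [3, 0, 2, 9]
  [16, 22, 0, 7]
  [9, 15, 6, 0]

This is the Floyd-Warshall all-pairs shortest-path computation. For each intermediate vertex k = 0, 1, …, 3, update dist[i][j] ← min(dist[i][j], dist[i][k] + dist[k][j]). The final matrix gives, for each (i, j), the minimum total weight of any directed path from i to j (possibly empty when i = j).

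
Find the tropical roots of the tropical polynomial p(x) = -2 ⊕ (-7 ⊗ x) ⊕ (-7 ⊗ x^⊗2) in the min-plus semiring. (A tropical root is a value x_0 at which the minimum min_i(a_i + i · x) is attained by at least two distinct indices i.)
Roots: {0, 5}

Each tropical root is a break point of the lower envelope of the lines y = a_i + i · x (there are 3 lines, with slopes 0, 1, ..., 2). Only the lines that attain the minimum somewhere contribute to roots; other lines are dominated. Here the surviving (envelope) indices are i = 2, i = 1, i = 0.
Intersections between consecutive envelope lines give the roots: for adjacent envelope indices i < j the intersection is x = (a_i − a_j) / (j − i). Reading off the sorted break points: {0, 5}.
Verification: at each break x_0, at least two indices attain the minimum of min_i(a_i + i · x_0).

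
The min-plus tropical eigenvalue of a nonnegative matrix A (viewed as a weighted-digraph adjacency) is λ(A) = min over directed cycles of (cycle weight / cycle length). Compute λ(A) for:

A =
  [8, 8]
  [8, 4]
λ(A) = 4

Enumerate directed cycles and compute their means (weight / length). Sample:
  cycle 0 → 0: weight = 8, length = 1, mean = 8/1 ≈ 8.000
  cycle 1 → 1: weight = 4, length = 1, mean = 4/1 ≈ 4.000
  cycle 0 → 1 → 0: weight = 16, length = 2, mean = 16/2 ≈ 8.000
  cycle 1 → 0 → 1: weight = 16, length = 2, mean = 16/2 ≈ 8.000
Minimum mean = 4.000, attained e.g. along the cycle 1 → 1 with weight 4 and length 1. So λ(A) = 4/1 = 4.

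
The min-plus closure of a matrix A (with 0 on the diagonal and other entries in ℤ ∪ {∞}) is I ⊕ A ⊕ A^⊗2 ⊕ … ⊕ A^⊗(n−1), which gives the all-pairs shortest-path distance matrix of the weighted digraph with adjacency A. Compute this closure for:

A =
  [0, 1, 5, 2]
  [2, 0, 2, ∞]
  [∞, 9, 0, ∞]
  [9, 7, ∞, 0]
Closure =
  [0, 1, 3, 2]
  [2, 0, 2, 4]
  [11, 9, 0, 13]
  [9, 7, 9, 0]

This is the Floyd-Warshall all-pairs shortest-path computation. For each intermediate vertex k = 0, 1, …, 3, update dist[i][j] ← min(dist[i][j], dist[i][k] + dist[k][j]). The final matrix gives, for each (i, j), the minimum total weight of any directed path from i to j (possibly empty when i = j).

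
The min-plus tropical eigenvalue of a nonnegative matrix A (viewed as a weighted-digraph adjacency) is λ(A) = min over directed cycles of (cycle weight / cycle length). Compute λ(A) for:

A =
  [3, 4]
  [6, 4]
λ(A) = 3

Enumerate directed cycles and compute their means (weight / length). Sample:
  cycle 0 → 0: weight = 3, length = 1, mean = 3/1 ≈ 3.000
  cycle 1 → 1: weight = 4, length = 1, mean = 4/1 ≈ 4.000
  cycle 0 → 1 → 0: weight = 10, length = 2, mean = 10/2 ≈ 5.000
  cycle 1 → 0 → 1: weight = 10, length = 2, mean = 10/2 ≈ 5.000
Minimum mean = 3.000, attained e.g. along the cycle 0 → 0 with weight 3 and length 1. So λ(A) = 3/1 = 3.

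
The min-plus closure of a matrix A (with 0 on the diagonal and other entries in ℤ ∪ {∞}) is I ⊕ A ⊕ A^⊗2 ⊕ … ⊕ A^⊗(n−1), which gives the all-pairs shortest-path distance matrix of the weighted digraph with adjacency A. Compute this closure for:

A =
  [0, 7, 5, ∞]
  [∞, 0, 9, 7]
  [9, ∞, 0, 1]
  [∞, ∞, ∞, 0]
Closure =
  [0, 7, 5, 6]
  [18, 0, 9, 7]
  [9, 16, 0, 1]
  [∞, ∞, ∞, 0]

This is the Floyd-Warshall all-pairs shortest-path computation. For each intermediate vertex k = 0, 1, …, 3, update dist[i][j] ← min(dist[i][j], dist[i][k] + dist[k][j]). The final matrix gives, for each (i, j), the minimum total weight of any directed path from i to j (possibly empty when i = j).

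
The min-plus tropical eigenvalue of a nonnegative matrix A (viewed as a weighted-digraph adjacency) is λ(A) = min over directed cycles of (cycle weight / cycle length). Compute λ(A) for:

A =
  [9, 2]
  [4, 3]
λ(A) = 3

Enumerate directed cycles and compute their means (weight / length). Sample:
  cycle 0 → 0: weight = 9, length = 1, mean = 9/1 ≈ 9.000
  cycle 1 → 1: weight = 3, length = 1, mean = 3/1 ≈ 3.000
  cycle 0 → 1 → 0: weight = 6, length = 2, mean = 6/2 ≈ 3.000
  cycle 1 → 0 → 1: weight = 6, length = 2, mean = 6/2 ≈ 3.000
Minimum mean = 3.000, attained e.g. along the cycle 1 → 1 with weight 3 and length 1. So λ(A) = 3/1 = 3.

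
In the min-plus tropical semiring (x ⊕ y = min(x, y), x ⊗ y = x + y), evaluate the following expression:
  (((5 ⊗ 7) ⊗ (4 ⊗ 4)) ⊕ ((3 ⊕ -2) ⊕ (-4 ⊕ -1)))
(((5 ⊗ 7) ⊗ (4 ⊗ 4)) ⊕ ((3 ⊕ -2) ⊕ (-4 ⊕ -1))) = -4

Expand innermost to outermost. Recall ⊕ takes the minimum of its arguments and ⊗ takes their sum. Working out the expression (((5 ⊗ 7) ⊗ (4 ⊗ 4)) ⊕ ((3 ⊕ -2) ⊕ (-4 ⊕ -1))) gives -4.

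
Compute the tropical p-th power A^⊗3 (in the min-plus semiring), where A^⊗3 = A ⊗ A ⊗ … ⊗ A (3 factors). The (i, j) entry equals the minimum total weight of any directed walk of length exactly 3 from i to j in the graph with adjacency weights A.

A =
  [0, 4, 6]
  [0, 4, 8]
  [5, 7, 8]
A^⊗3 =
  [0, 4, 6]
  [0, 4, 6]
  [5, 9, 11]

Each entry (A^⊗3)_ij equals the minimum over all length-3 walks i = v_0 → v_1 → … → v_3 = j of Σ_t A[v_t][v_{t+1}]. For example, for (i, j) = (0, 2) we minimise over 9 possible intermediate vertex sequences; the minimum is 6, attained along the walk 0 → 0 → 0 → 2.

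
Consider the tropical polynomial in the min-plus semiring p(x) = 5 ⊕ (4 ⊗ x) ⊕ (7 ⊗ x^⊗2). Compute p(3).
p(3) = 5

A tropical monomial a ⊗ x^⊗i evaluates to a + i · x. Evaluating each term at x = 3:
  Term 0 contributes 5 + 0 · 3 = 5
  Term 1 contributes 4 + 1 · 3 = 7
  Term 2 contributes 7 + 2 · 3 = 13
p(3) = ⊕ of these = min[5, 7, 13] = 5.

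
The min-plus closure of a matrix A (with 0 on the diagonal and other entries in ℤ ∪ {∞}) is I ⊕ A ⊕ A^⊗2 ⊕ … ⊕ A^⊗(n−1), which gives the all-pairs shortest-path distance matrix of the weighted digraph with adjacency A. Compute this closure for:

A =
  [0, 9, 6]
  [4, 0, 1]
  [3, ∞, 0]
Closure =
  [0, 9, 6]
  [4, 0, 1]
  [3, 12, 0]

This is the Floyd-Warshall all-pairs shortest-path computation. For each intermediate vertex k = 0, 1, …, 2, update dist[i][j] ← min(dist[i][j], dist[i][k] + dist[k][j]). The final matrix gives, for each (i, j), the minimum total weight of any directed path from i to j (possibly empty when i = j).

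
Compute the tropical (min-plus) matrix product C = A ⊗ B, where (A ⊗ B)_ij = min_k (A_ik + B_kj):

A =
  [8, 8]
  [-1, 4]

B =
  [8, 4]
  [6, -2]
A ⊗ B =
  [14, 6]
  [7, 2]

Apply the min-plus product entry-by-entry:
  C[0][0] = min over k of (A[0][0] + B[0][0] = 8 + 8 = 16, A[0][1] + B[1][0] = 8 + 6 = 14) = 14 (attained at k = 1)
  C[0][1] = min over k of (A[0][0] + B[0][1] = 8 + 4 = 12, A[0][1] + B[1][1] = 8 + -2 = 6) = 6 (attained at k = 1)
  C[1][0] = min over k of (A[1][0] + B[0][0] = -1 + 8 = 7, A[1][1] + B[1][0] = 4 + 6 = 10) = 7 (attained at k = 0)
  C[1][1] = min over k of (A[1][0] + B[0][1] = -1 + 4 = 3, A[1][1] + B[1][1] = 4 + -2 = 2) = 2 (attained at k = 1)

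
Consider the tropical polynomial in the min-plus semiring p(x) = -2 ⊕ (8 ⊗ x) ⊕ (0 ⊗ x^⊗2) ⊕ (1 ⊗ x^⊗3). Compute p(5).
p(5) = -2

A tropical monomial a ⊗ x^⊗i evaluates to a + i · x. Evaluating each term at x = 5:
  Term 0 contributes -2 + 0 · 5 = -2
  Term 1 contributes 8 + 1 · 5 = 13
  Term 2 contributes 0 + 2 · 5 = 10
  Term 3 contributes 1 + 3 · 5 = 16
p(5) = ⊕ of these = min[-2, 13, 10, 16] = -2.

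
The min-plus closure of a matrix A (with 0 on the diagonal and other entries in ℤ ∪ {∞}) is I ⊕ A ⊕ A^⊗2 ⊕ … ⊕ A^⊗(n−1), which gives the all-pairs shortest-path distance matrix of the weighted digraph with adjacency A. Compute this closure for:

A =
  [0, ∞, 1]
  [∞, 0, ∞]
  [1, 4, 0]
Closure =
  [0, 5, 1]
  [∞, 0, ∞]
  [1, 4, 0]

This is the Floyd-Warshall all-pairs shortest-path computation. For each intermediate vertex k = 0, 1, …, 2, update dist[i][j] ← min(dist[i][j], dist[i][k] + dist[k][j]). The final matrix gives, for each (i, j), the minimum total weight of any directed path from i to j (possibly empty when i = j).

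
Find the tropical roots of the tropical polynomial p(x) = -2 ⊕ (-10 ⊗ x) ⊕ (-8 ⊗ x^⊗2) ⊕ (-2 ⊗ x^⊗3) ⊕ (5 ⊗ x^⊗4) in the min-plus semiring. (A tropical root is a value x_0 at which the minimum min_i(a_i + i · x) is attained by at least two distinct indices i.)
Roots: {-7, -6, -2, 8}

Each tropical root is a break point of the lower envelope of the lines y = a_i + i · x (there are 5 lines, with slopes 0, 1, ..., 4). Only the lines that attain the minimum somewhere contribute to roots; other lines are dominated. Here the surviving (envelope) indices are i = 4, i = 3, i = 2, i = 1, i = 0.
Intersections between consecutive envelope lines give the roots: for adjacent envelope indices i < j the intersection is x = (a_i − a_j) / (j − i). Reading off the sorted break points: {-7, -6, -2, 8}.
Verification: at each break x_0, at least two indices attain the minimum of min_i(a_i + i · x_0).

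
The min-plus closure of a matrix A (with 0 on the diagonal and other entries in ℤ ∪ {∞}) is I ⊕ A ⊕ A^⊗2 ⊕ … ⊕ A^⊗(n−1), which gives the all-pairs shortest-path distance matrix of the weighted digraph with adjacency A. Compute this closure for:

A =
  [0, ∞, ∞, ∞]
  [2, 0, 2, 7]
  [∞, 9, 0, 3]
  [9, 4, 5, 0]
Closure =
  [0, ∞, ∞, ∞]
  [2, 0, 2, 5]
  [9, 7, 0, 3]
  [6, 4, 5, 0]

This is the Floyd-Warshall all-pairs shortest-path computation. For each intermediate vertex k = 0, 1, …, 3, update dist[i][j] ← min(dist[i][j], dist[i][k] + dist[k][j]). The final matrix gives, for each (i, j), the minimum total weight of any directed path from i to j (possibly empty when i = j).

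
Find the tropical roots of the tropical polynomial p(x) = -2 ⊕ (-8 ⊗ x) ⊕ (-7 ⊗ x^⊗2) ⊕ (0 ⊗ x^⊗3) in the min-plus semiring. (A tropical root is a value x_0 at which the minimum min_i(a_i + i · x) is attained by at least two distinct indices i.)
Roots: {-7, -1, 6}

Each tropical root is a break point of the lower envelope of the lines y = a_i + i · x (there are 4 lines, with slopes 0, 1, ..., 3). Only the lines that attain the minimum somewhere contribute to roots; other lines are dominated. Here the surviving (envelope) indices are i = 3, i = 2, i = 1, i = 0.
Intersections between consecutive envelope lines give the roots: for adjacent envelope indices i < j the intersection is x = (a_i − a_j) / (j − i). Reading off the sorted break points: {-7, -1, 6}.
Verification: at each break x_0, at least two indices attain the minimum of min_i(a_i + i · x_0).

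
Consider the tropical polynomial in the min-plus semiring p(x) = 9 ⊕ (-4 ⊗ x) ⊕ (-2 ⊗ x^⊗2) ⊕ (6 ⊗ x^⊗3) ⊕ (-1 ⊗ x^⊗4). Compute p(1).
p(1) = -3

A tropical monomial a ⊗ x^⊗i evaluates to a + i · x. Evaluating each term at x = 1:
  Term 0 contributes 9 + 0 · 1 = 9
  Term 1 contributes -4 + 1 · 1 = -3
  Term 2 contributes -2 + 2 · 1 = 0
  Term 3 contributes 6 + 3 · 1 = 9
  Term 4 contributes -1 + 4 · 1 = 3
p(1) = ⊕ of these = min[9, -3, 0, 9, 3] = -3.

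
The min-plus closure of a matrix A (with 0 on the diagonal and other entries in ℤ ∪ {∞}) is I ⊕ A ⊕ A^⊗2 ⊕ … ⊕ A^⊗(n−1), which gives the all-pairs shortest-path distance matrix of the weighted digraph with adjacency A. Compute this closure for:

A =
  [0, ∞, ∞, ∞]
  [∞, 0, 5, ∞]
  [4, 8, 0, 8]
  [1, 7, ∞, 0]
Closure =
  [0, ∞, ∞, ∞]
  [9, 0, 5, 13]
  [4, 8, 0, 8]
  [1, 7, 12, 0]

This is the Floyd-Warshall all-pairs shortest-path computation. For each intermediate vertex k = 0, 1, …, 3, update dist[i][j] ← min(dist[i][j], dist[i][k] + dist[k][j]). The final matrix gives, for each (i, j), the minimum total weight of any directed path from i to j (possibly empty when i = j).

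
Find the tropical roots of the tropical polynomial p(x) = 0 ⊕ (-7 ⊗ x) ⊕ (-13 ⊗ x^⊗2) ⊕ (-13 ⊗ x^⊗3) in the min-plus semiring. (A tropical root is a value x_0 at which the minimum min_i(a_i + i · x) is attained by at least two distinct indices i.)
Roots: {0, 6, 7}

Each tropical root is a break point of the lower envelope of the lines y = a_i + i · x (there are 4 lines, with slopes 0, 1, ..., 3). Only the lines that attain the minimum somewhere contribute to roots; other lines are dominated. Here the surviving (envelope) indices are i = 3, i = 2, i = 1, i = 0.
Intersections between consecutive envelope lines give the roots: for adjacent envelope indices i < j the intersection is x = (a_i − a_j) / (j − i). Reading off the sorted break points: {0, 6, 7}.
Verification: at each break x_0, at least two indices attain the minimum of min_i(a_i + i · x_0).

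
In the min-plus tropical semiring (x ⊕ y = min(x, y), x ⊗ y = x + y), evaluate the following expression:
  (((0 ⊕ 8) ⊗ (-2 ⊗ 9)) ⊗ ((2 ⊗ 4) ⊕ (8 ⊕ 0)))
(((0 ⊕ 8) ⊗ (-2 ⊗ 9)) ⊗ ((2 ⊗ 4) ⊕ (8 ⊕ 0))) = 7

Expand innermost to outermost. Recall ⊕ takes the minimum of its arguments and ⊗ takes their sum. Working out the expression (((0 ⊕ 8) ⊗ (-2 ⊗ 9)) ⊗ ((2 ⊗ 4) ⊕ (8 ⊕ 0))) gives 7.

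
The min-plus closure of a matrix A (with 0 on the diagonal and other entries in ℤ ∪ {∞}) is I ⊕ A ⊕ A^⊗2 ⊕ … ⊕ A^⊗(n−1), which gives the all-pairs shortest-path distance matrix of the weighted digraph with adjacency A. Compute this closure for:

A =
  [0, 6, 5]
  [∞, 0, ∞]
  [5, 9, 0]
Closure =
  [0, 6, 5]
  [∞, 0, ∞]
  [5, 9, 0]

This is the Floyd-Warshall all-pairs shortest-path computation. For each intermediate vertex k = 0, 1, …, 2, update dist[i][j] ← min(dist[i][j], dist[i][k] + dist[k][j]). The final matrix gives, for each (i, j), the minimum total weight of any directed path from i to j (possibly empty when i = j).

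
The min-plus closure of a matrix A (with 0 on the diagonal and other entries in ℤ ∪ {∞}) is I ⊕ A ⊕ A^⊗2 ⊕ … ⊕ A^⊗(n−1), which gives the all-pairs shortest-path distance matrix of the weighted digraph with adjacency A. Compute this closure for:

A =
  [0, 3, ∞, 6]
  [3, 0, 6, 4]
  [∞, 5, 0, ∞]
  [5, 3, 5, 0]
Closure =
  [0, 3, 9, 6]
  [3, 0, 6, 4]
  [8, 5, 0, 9]
  [5, 3, 5, 0]

This is the Floyd-Warshall all-pairs shortest-path computation. For each intermediate vertex k = 0, 1, …, 3, update dist[i][j] ← min(dist[i][j], dist[i][k] + dist[k][j]). The final matrix gives, for each (i, j), the minimum total weight of any directed path from i to j (possibly empty when i = j).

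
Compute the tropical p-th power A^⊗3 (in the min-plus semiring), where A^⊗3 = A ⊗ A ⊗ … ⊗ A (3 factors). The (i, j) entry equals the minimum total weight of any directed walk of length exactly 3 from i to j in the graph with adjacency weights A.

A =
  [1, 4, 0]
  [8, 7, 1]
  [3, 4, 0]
A^⊗3 =
  [3, 4, 0]
  [4, 5, 1]
  [3, 4, 0]

Each entry (A^⊗3)_ij equals the minimum over all length-3 walks i = v_0 → v_1 → … → v_3 = j of Σ_t A[v_t][v_{t+1}]. For example, for (i, j) = (0, 2) we minimise over 9 possible intermediate vertex sequences; the minimum is 0, attained along the walk 0 → 2 → 2 → 2.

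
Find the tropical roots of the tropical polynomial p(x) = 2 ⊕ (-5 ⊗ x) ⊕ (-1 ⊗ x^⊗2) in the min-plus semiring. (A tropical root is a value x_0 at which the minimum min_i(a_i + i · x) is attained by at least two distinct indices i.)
Roots: {-4, 7}

Each tropical root is a break point of the lower envelope of the lines y = a_i + i · x (there are 3 lines, with slopes 0, 1, ..., 2). Only the lines that attain the minimum somewhere contribute to roots; other lines are dominated. Here the surviving (envelope) indices are i = 2, i = 1, i = 0.
Intersections between consecutive envelope lines give the roots: for adjacent envelope indices i < j the intersection is x = (a_i − a_j) / (j − i). Reading off the sorted break points: {-4, 7}.
Verification: at each break x_0, at least two indices attain the minimum of min_i(a_i + i · x_0).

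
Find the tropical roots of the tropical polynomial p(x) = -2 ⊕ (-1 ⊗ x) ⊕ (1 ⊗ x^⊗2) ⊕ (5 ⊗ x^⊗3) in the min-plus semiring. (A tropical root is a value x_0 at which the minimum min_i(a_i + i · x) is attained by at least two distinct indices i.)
Roots: {-4, -2, -1}

Each tropical root is a break point of the lower envelope of the lines y = a_i + i · x (there are 4 lines, with slopes 0, 1, ..., 3). Only the lines that attain the minimum somewhere contribute to roots; other lines are dominated. Here the surviving (envelope) indices are i = 3, i = 2, i = 1, i = 0.
Intersections between consecutive envelope lines give the roots: for adjacent envelope indices i < j the intersection is x = (a_i − a_j) / (j − i). Reading off the sorted break points: {-4, -2, -1}.
Verification: at each break x_0, at least two indices attain the minimum of min_i(a_i + i · x_0).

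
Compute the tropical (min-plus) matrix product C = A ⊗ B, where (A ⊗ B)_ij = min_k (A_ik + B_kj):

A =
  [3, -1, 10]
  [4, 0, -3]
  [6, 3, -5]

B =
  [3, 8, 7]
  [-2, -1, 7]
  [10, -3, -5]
A ⊗ B =
  [-3, -2, 5]
  [-2, -6, -8]
  [1, -8, -10]

Apply the min-plus product entry-by-entry:
  C[0][0] = min over k of (A[0][0] + B[0][0] = 3 + 3 = 6, A[0][1] + B[1][0] = -1 + -2 = -3, A[0][2] + B[2][0] = 10 + 10 = 20) = -3 (attained at k = 1)
  C[0][1] = min over k of (A[0][0] + B[0][1] = 3 + 8 = 11, A[0][1] + B[1][1] = -1 + -1 = -2, A[0][2] + B[2][1] = 10 + -3 = 7) = -2 (attained at k = 1)
  C[0][2] = min over k of (A[0][0] + B[0][2] = 3 + 7 = 10, A[0][1] + B[1][2] = -1 + 7 = 6, A[0][2] + B[2][2] = 10 + -5 = 5) = 5 (attained at k = 2)
  C[1][0] = min over k of (A[1][0] + B[0][0] = 4 + 3 = 7, A[1][1] + B[1][0] = 0 + -2 = -2, A[1][2] + B[2][0] = -3 + 10 = 7) = -2 (attained at k = 1)
  C[1][1] = min over k of (A[1][0] + B[0][1] = 4 + 8 = 12, A[1][1] + B[1][1] = 0 + -1 = -1, A[1][2] + B[2][1] = -3 + -3 = -6) = -6 (attained at k = 2)
  C[1][2] = min over k of (A[1][0] + B[0][2] = 4 + 7 = 11, A[1][1] + B[1][2] = 0 + 7 = 7, A[1][2] + B[2][2] = -3 + -5 = -8) = -8 (attained at k = 2)
  C[2][0] = min over k of (A[2][0] + B[0][0] = 6 + 3 = 9, A[2][1] + B[1][0] = 3 + -2 = 1, A[2][2] + B[2][0] = -5 + 10 = 5) = 1 (attained at k = 1)
  C[2][1] = min over k of (A[2][0] + B[0][1] = 6 + 8 = 14, A[2][1] + B[1][1] = 3 + -1 = 2, A[2][2] + B[2][1] = -5 + -3 = -8) = -8 (attained at k = 2)
  C[2][2] = min over k of (A[2][0] + B[0][2] = 6 + 7 = 13, A[2][1] + B[1][2] = 3 + 7 = 10, A[2][2] + B[2][2] = -5 + -5 = -10) = -10 (attained at k = 2)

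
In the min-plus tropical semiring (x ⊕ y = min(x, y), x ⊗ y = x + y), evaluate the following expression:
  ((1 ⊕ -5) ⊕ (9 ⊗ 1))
((1 ⊕ -5) ⊕ (9 ⊗ 1)) = -5

Expand innermost to outermost. Recall ⊕ takes the minimum of its arguments and ⊗ takes their sum. Working out the expression ((1 ⊕ -5) ⊕ (9 ⊗ 1)) gives -5.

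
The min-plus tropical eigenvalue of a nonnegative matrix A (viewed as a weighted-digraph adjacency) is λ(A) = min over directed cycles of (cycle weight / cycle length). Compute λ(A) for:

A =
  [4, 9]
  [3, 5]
λ(A) = 4

Enumerate directed cycles and compute their means (weight / length). Sample:
  cycle 0 → 0: weight = 4, length = 1, mean = 4/1 ≈ 4.000
  cycle 1 → 1: weight = 5, length = 1, mean = 5/1 ≈ 5.000
  cycle 0 → 1 → 0: weight = 12, length = 2, mean = 12/2 ≈ 6.000
  cycle 1 → 0 → 1: weight = 12, length = 2, mean = 12/2 ≈ 6.000
Minimum mean = 4.000, attained e.g. along the cycle 0 → 0 with weight 4 and length 1. So λ(A) = 4/1 = 4.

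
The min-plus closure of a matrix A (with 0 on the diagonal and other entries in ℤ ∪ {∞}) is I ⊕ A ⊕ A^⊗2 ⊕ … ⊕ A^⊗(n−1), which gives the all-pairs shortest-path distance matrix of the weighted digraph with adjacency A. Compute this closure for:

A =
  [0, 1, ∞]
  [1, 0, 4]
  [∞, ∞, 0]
Closure =
  [0, 1, 5]
  [1, 0, 4]
  [∞, ∞, 0]

This is the Floyd-Warshall all-pairs shortest-path computation. For each intermediate vertex k = 0, 1, …, 2, update dist[i][j] ← min(dist[i][j], dist[i][k] + dist[k][j]). The final matrix gives, for each (i, j), the minimum total weight of any directed path from i to j (possibly empty when i = j).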